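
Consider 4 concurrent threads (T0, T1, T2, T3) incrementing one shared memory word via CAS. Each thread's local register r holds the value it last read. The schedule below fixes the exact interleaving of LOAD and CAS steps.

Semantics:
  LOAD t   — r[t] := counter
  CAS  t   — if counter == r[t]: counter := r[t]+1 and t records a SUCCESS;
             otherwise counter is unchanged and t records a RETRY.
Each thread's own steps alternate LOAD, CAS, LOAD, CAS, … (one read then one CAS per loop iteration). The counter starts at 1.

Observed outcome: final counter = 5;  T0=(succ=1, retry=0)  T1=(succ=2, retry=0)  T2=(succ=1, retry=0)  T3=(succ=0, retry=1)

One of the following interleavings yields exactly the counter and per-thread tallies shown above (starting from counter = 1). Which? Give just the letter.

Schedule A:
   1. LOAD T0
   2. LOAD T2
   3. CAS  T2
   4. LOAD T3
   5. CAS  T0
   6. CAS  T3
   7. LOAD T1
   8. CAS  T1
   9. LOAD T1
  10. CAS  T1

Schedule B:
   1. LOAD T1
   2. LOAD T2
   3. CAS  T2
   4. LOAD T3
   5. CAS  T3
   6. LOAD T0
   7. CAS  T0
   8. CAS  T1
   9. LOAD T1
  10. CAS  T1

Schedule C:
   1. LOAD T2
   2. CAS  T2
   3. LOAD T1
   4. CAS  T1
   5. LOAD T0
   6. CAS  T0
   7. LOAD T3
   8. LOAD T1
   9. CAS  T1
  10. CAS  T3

Run C:
[1] T2.load  rd  (counter 1, T2.r 1)
[2] T2.cas  hit  (counter 2, T2.r 1)
[3] T1.load  rd  (counter 2, T1.r 2)
[4] T1.cas  hit  (counter 3, T1.r 2)
[5] T0.load  rd  (counter 3, T0.r 3)
[6] T0.cas  hit  (counter 4, T0.r 3)
[7] T3.load  rd  (counter 4, T3.r 4)
[8] T1.load  rd  (counter 4, T1.r 4)
[9] T1.cas  hit  (counter 5, T1.r 4)
[10] T3.cas  miss  (counter 5, T3.r 4)

C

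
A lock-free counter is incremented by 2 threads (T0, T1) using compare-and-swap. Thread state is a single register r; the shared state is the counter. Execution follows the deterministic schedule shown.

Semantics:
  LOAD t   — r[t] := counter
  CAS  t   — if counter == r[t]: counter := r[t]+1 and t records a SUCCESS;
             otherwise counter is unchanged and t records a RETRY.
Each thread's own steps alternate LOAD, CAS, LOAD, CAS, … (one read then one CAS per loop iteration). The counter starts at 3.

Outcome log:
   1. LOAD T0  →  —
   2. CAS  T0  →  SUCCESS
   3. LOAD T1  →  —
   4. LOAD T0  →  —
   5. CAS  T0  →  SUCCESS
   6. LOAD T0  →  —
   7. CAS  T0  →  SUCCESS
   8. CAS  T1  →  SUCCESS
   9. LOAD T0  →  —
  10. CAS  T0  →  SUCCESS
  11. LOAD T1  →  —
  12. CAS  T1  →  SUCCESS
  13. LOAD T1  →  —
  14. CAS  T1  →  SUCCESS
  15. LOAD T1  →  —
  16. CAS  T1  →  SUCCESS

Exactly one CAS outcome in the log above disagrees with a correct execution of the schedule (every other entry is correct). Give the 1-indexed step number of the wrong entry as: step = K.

Reference trace:
[1] T0.load  rd  (counter 3, T0.r 3)
[2] T0.cas  hit  (counter 4, T0.r 3)
[3] T1.load  rd  (counter 4, T1.r 4)
[4] T0.load  rd  (counter 4, T0.r 4)
[5] T0.cas  hit  (counter 5, T0.r 4)
[6] T0.load  rd  (counter 5, T0.r 5)
[7] T0.cas  hit  (counter 6, T0.r 5)
[8] T1.cas  miss  (counter 6, T1.r 4)
[9] T0.load  rd  (counter 6, T0.r 6)
[10] T0.cas  hit  (counter 7, T0.r 6)
[11] T1.load  rd  (counter 7, T1.r 7)
[12] T1.cas  hit  (counter 8, T1.r 7)
[13] T1.load  rd  (counter 8, T1.r 8)
[14] T1.cas  hit  (counter 9, T1.r 8)
[15] T1.load  rd  (counter 9, T1.r 9)
[16] T1.cas  hit  (counter 10, T1.r 9)
Mismatch at 8.

step = 8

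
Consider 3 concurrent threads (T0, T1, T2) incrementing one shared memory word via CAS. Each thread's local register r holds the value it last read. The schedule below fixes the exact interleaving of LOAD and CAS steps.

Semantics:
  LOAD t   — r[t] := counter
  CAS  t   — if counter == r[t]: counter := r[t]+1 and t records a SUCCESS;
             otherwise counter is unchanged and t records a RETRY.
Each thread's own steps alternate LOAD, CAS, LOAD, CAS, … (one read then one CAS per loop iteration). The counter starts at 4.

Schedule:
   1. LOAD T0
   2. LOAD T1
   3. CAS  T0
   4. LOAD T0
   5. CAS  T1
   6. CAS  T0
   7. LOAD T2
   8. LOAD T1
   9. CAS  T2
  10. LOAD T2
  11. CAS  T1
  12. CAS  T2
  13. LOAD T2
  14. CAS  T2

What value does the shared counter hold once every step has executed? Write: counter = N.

counter = 9

1. LOAD T0 → mem=4 r[T0]=4 [LOAD]
2. LOAD T1 → mem=4 r[T1]=4 [LOAD]
3. CAS T0 → mem=5 r[T0]=4 [OK]
4. LOAD T0 → mem=5 r[T0]=5 [LOAD]
5. CAS T1 → mem=5 r[T1]=4 [RETRY]
6. CAS T0 → mem=6 r[T0]=5 [OK]
7. LOAD T2 → mem=6 r[T2]=6 [LOAD]
8. LOAD T1 → mem=6 r[T1]=6 [LOAD]
9. CAS T2 → mem=7 r[T2]=6 [OK]
10. LOAD T2 → mem=7 r[T2]=7 [LOAD]
11. CAS T1 → mem=7 r[T1]=6 [RETRY]
12. CAS T2 → mem=8 r[T2]=7 [OK]
13. LOAD T2 → mem=8 r[T2]=8 [LOAD]
14. CAS T2 → mem=9 r[T2]=8 [OK]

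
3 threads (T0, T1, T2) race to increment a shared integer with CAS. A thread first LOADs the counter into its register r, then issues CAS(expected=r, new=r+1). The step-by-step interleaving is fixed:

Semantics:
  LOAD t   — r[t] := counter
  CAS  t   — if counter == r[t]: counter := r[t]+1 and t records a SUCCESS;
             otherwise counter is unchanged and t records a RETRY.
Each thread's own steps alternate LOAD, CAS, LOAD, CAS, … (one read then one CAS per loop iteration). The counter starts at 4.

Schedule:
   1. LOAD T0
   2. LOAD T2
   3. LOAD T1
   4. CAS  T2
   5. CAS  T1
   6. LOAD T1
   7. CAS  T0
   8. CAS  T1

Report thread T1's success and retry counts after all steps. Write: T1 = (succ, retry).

T1 = (1, 1)

step 1: T0 LOAD ⇒ load; ctr=4 reg=4
step 2: T2 LOAD ⇒ load; ctr=4 reg=4
step 3: T1 LOAD ⇒ load; ctr=4 reg=4
step 4: T2 CAS ⇒ ok; ctr=5 reg=4
step 5: T1 CAS ⇒ retry; ctr=5 reg=4
step 6: T1 LOAD ⇒ load; ctr=5 reg=5
step 7: T0 CAS ⇒ retry; ctr=5 reg=4
step 8: T1 CAS ⇒ ok; ctr=6 reg=5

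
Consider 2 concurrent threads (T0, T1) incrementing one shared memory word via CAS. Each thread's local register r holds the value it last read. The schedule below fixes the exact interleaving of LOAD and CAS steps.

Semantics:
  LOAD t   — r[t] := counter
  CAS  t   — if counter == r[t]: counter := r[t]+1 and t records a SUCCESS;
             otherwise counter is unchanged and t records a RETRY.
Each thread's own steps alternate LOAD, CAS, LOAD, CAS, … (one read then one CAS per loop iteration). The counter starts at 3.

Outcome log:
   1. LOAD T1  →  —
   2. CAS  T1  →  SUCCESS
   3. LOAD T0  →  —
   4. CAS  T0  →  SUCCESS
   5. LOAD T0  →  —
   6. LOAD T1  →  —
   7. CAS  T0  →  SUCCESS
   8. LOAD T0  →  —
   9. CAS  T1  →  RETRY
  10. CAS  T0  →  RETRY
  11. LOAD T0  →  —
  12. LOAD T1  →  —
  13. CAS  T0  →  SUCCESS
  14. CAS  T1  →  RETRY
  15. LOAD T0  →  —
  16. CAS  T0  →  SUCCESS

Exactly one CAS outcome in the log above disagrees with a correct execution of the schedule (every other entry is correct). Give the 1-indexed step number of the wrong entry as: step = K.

Reference trace:
1. LOAD T1 → mem=3 r[T1]=3 [LOAD]
2. CAS T1 → mem=4 r[T1]=3 [OK]
3. LOAD T0 → mem=4 r[T0]=4 [LOAD]
4. CAS T0 → mem=5 r[T0]=4 [OK]
5. LOAD T0 → mem=5 r[T0]=5 [LOAD]
6. LOAD T1 → mem=5 r[T1]=5 [LOAD]
7. CAS T0 → mem=6 r[T0]=5 [OK]
8. LOAD T0 → mem=6 r[T0]=6 [LOAD]
9. CAS T1 → mem=6 r[T1]=5 [RETRY]
10. CAS T0 → mem=7 r[T0]=6 [OK]
11. LOAD T0 → mem=7 r[T0]=7 [LOAD]
12. LOAD T1 → mem=7 r[T1]=7 [LOAD]
13. CAS T0 → mem=8 r[T0]=7 [OK]
14. CAS T1 → mem=8 r[T1]=7 [RETRY]
15. LOAD T0 → mem=8 r[T0]=8 [LOAD]
16. CAS T0 → mem=9 r[T0]=8 [OK]
Flip is step 10.

step = 10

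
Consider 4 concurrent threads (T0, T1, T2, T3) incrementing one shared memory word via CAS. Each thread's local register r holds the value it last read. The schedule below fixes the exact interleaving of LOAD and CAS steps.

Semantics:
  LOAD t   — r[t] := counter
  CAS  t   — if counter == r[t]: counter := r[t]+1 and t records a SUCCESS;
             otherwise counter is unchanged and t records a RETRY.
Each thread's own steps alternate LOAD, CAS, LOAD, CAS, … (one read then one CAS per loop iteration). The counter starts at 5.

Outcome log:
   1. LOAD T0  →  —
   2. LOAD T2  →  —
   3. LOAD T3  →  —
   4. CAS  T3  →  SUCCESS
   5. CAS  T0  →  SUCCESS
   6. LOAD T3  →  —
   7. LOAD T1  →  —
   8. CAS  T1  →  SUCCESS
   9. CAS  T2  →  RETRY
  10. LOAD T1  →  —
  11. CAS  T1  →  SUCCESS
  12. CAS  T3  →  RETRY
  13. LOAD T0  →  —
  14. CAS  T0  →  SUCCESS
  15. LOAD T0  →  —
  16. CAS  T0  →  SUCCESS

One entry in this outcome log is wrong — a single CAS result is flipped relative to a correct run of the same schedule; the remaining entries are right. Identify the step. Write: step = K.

Re-executing:
1. LOAD T0 → mem=5 r[T0]=5 [LOAD]
2. LOAD T2 → mem=5 r[T2]=5 [LOAD]
3. LOAD T3 → mem=5 r[T3]=5 [LOAD]
4. CAS T3 → mem=6 r[T3]=5 [OK]
5. CAS T0 → mem=6 r[T0]=5 [RETRY]
6. LOAD T3 → mem=6 r[T3]=6 [LOAD]
7. LOAD T1 → mem=6 r[T1]=6 [LOAD]
8. CAS T1 → mem=7 r[T1]=6 [OK]
9. CAS T2 → mem=7 r[T2]=5 [RETRY]
10. LOAD T1 → mem=7 r[T1]=7 [LOAD]
11. CAS T1 → mem=8 r[T1]=7 [OK]
12. CAS T3 → mem=8 r[T3]=6 [RETRY]
13. LOAD T0 → mem=8 r[T0]=8 [LOAD]
14. CAS T0 → mem=9 r[T0]=8 [OK]
15. LOAD T0 → mem=9 r[T0]=9 [LOAD]
16. CAS T0 → mem=10 r[T0]=9 [OK]
Log disagrees first at step 5.

step = 5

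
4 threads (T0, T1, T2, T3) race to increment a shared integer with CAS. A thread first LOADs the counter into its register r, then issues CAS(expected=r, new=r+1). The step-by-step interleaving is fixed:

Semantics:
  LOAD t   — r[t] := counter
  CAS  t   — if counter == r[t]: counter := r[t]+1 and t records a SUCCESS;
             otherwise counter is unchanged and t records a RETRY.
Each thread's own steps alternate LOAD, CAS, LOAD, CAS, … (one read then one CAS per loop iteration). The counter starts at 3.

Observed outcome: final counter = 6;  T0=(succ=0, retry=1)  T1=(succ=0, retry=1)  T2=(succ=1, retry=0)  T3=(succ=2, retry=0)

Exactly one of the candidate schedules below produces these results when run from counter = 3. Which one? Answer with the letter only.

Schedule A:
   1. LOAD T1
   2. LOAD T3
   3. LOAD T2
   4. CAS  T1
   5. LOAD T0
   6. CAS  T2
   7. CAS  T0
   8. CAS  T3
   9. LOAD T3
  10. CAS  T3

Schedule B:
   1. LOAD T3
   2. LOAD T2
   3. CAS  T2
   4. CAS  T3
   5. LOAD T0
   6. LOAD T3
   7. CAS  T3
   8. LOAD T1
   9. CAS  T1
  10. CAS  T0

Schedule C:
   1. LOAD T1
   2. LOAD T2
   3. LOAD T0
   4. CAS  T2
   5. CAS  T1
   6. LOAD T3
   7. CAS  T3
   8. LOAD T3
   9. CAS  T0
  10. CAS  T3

Simulating candidate C:
T1 LOAD — after: cnt=3, r=3 — load
T2 LOAD — after: cnt=3, r=3 — load
T0 LOAD — after: cnt=3, r=3 — load
T2 CAS — after: cnt=4, r=3 — ok
T1 CAS — after: cnt=4, r=3 — retry
T3 LOAD — after: cnt=4, r=4 — load
T3 CAS — after: cnt=5, r=4 — ok
T3 LOAD — after: cnt=5, r=5 — load
T0 CAS — after: cnt=5, r=3 — retry
T3 CAS — after: cnt=6, r=5 — ok

C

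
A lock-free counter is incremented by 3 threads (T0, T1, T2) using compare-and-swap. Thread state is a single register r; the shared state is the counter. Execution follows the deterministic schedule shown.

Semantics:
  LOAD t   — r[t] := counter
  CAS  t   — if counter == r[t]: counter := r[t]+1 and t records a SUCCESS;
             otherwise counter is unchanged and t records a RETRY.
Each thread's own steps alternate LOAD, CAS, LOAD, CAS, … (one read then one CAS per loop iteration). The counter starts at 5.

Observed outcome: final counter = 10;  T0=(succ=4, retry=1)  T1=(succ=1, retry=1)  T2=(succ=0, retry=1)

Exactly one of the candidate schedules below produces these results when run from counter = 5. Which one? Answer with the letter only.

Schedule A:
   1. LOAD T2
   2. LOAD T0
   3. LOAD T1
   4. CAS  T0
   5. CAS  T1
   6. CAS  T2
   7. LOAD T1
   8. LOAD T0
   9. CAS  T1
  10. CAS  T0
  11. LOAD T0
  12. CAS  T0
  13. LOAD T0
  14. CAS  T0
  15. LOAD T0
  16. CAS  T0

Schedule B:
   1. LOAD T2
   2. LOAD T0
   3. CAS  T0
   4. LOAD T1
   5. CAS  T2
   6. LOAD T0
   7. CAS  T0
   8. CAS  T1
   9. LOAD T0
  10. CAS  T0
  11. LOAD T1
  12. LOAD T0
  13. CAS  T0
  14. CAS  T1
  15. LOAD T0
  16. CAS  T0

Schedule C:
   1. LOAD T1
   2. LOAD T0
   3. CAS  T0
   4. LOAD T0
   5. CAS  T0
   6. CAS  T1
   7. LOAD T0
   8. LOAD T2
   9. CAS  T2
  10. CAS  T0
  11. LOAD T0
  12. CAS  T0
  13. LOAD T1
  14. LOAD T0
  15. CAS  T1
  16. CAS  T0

Simulating candidate A:
[1] T2.load  rd  (counter 5, T2.r 5)
[2] T0.load  rd  (counter 5, T0.r 5)
[3] T1.load  rd  (counter 5, T1.r 5)
[4] T0.cas  hit  (counter 6, T0.r 5)
[5] T1.cas  miss  (counter 6, T1.r 5)
[6] T2.cas  miss  (counter 6, T2.r 5)
[7] T1.load  rd  (counter 6, T1.r 6)
[8] T0.load  rd  (counter 6, T0.r 6)
[9] T1.cas  hit  (counter 7, T1.r 6)
[10] T0.cas  miss  (counter 7, T0.r 6)
[11] T0.load  rd  (counter 7, T0.r 7)
[12] T0.cas  hit  (counter 8, T0.r 7)
[13] T0.load  rd  (counter 8, T0.r 8)
[14] T0.cas  hit  (counter 9, T0.r 8)
[15] T0.load  rd  (counter 9, T0.r 9)
[16] T0.cas  hit  (counter 10, T0.r 9)

A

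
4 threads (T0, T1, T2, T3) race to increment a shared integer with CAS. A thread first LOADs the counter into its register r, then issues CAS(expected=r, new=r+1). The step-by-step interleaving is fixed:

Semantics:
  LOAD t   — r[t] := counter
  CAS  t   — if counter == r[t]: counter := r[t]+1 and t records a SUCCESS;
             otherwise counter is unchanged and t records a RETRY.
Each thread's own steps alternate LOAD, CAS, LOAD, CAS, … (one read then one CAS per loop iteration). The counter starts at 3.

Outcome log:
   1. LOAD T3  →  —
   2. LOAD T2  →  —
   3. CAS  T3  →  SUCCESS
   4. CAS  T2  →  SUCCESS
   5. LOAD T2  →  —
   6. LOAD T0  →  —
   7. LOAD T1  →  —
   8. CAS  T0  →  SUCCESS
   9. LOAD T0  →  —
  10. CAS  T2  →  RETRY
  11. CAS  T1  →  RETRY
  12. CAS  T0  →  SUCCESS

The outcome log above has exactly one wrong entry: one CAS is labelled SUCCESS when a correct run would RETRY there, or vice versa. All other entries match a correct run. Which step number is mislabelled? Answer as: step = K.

step = 4

Reference trace:
T3 LOAD — after: cnt=3, r=3 — load
T2 LOAD — after: cnt=3, r=3 — load
T3 CAS — after: cnt=4, r=3 — ok
T2 CAS — after: cnt=4, r=3 — retry
T2 LOAD — after: cnt=4, r=4 — load
T0 LOAD — after: cnt=4, r=4 — load
T1 LOAD — after: cnt=4, r=4 — load
T0 CAS — after: cnt=5, r=4 — ok
T0 LOAD — after: cnt=5, r=5 — load
T2 CAS — after: cnt=5, r=4 — retry
T1 CAS — after: cnt=5, r=4 — retry
T0 CAS — after: cnt=6, r=5 — ok
Flip is step 4.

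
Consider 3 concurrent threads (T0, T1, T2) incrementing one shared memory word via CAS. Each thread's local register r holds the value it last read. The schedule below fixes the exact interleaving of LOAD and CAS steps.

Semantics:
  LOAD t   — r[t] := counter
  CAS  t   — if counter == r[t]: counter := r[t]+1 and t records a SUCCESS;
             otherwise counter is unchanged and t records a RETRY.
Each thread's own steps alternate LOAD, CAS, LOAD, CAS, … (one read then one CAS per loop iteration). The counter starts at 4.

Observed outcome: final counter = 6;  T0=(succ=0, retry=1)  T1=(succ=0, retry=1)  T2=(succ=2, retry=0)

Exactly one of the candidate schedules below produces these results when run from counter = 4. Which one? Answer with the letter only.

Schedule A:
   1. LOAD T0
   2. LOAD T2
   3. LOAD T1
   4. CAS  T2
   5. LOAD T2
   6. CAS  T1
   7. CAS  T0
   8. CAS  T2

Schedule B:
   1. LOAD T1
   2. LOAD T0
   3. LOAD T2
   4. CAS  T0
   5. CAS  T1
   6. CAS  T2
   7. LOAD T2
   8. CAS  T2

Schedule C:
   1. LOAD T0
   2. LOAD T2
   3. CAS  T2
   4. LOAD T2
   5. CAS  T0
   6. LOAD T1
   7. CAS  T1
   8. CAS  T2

A

Tracing schedule A:
1. LOAD T0 → mem=4 r[T0]=4 [LOAD]
2. LOAD T2 → mem=4 r[T2]=4 [LOAD]
3. LOAD T1 → mem=4 r[T1]=4 [LOAD]
4. CAS T2 → mem=5 r[T2]=4 [OK]
5. LOAD T2 → mem=5 r[T2]=5 [LOAD]
6. CAS T1 → mem=5 r[T1]=4 [RETRY]
7. CAS T0 → mem=5 r[T0]=4 [RETRY]
8. CAS T2 → mem=6 r[T2]=5 [OK]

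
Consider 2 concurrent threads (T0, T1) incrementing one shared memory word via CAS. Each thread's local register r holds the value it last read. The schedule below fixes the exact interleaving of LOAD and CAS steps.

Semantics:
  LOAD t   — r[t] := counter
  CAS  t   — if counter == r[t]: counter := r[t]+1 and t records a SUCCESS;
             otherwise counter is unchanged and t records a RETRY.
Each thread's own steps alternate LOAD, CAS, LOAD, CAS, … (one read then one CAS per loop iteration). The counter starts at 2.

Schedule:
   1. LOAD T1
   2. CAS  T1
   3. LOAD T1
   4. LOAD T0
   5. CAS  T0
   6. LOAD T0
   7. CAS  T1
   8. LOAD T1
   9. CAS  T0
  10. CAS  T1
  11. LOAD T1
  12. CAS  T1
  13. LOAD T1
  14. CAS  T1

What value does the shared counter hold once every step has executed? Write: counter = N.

counter = 7

[1] T1.load  rd  (counter 2, T1.r 2)
[2] T1.cas  hit  (counter 3, T1.r 2)
[3] T1.load  rd  (counter 3, T1.r 3)
[4] T0.load  rd  (counter 3, T0.r 3)
[5] T0.cas  hit  (counter 4, T0.r 3)
[6] T0.load  rd  (counter 4, T0.r 4)
[7] T1.cas  miss  (counter 4, T1.r 3)
[8] T1.load  rd  (counter 4, T1.r 4)
[9] T0.cas  hit  (counter 5, T0.r 4)
[10] T1.cas  miss  (counter 5, T1.r 4)
[11] T1.load  rd  (counter 5, T1.r 5)
[12] T1.cas  hit  (counter 6, T1.r 5)
[13] T1.load  rd  (counter 6, T1.r 6)
[14] T1.cas  hit  (counter 7, T1.r 6)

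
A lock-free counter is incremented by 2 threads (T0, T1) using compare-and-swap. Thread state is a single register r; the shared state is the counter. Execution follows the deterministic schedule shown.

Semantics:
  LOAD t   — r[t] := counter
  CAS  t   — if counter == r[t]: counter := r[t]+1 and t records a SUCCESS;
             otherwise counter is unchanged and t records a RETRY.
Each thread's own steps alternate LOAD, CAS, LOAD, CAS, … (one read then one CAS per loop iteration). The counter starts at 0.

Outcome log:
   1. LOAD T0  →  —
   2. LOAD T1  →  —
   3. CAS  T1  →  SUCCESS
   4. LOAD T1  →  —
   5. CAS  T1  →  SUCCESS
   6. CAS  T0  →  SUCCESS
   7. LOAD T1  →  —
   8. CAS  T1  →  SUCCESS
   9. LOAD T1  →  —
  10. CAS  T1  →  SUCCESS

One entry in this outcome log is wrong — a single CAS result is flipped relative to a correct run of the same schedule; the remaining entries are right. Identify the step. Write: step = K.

Correct run:
1. LOAD T0 → mem=0 r[T0]=0 [LOAD]
2. LOAD T1 → mem=0 r[T1]=0 [LOAD]
3. CAS T1 → mem=1 r[T1]=0 [OK]
4. LOAD T1 → mem=1 r[T1]=1 [LOAD]
5. CAS T1 → mem=2 r[T1]=1 [OK]
6. CAS T0 → mem=2 r[T0]=0 [RETRY]
7. LOAD T1 → mem=2 r[T1]=2 [LOAD]
8. CAS T1 → mem=3 r[T1]=2 [OK]
9. LOAD T1 → mem=3 r[T1]=3 [LOAD]
10. CAS T1 → mem=4 r[T1]=3 [OK]
Log disagrees first at step 6.

step = 6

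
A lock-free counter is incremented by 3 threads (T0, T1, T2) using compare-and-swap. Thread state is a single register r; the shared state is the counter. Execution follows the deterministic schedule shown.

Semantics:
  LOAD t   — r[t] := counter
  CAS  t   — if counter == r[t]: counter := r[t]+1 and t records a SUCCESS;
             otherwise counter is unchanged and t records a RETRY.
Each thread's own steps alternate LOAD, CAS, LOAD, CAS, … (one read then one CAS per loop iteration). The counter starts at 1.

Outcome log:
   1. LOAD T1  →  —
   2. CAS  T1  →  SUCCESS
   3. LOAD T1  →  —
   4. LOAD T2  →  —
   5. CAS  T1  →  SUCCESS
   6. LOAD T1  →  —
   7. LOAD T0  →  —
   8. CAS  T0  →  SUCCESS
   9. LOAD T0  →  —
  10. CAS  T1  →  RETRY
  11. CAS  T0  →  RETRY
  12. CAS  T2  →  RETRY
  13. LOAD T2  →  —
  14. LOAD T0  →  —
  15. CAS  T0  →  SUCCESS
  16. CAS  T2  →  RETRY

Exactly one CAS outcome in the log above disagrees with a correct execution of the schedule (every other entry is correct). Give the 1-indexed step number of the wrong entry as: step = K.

step = 11

Reference trace:
1. LOAD T1 → mem=1 r[T1]=1 [LOAD]
2. CAS T1 → mem=2 r[T1]=1 [OK]
3. LOAD T1 → mem=2 r[T1]=2 [LOAD]
4. LOAD T2 → mem=2 r[T2]=2 [LOAD]
5. CAS T1 → mem=3 r[T1]=2 [OK]
6. LOAD T1 → mem=3 r[T1]=3 [LOAD]
7. LOAD T0 → mem=3 r[T0]=3 [LOAD]
8. CAS T0 → mem=4 r[T0]=3 [OK]
9. LOAD T0 → mem=4 r[T0]=4 [LOAD]
10. CAS T1 → mem=4 r[T1]=3 [RETRY]
11. CAS T0 → mem=5 r[T0]=4 [OK]
12. CAS T2 → mem=5 r[T2]=2 [RETRY]
13. LOAD T2 → mem=5 r[T2]=5 [LOAD]
14. LOAD T0 → mem=5 r[T0]=5 [LOAD]
15. CAS T0 → mem=6 r[T0]=5 [OK]
16. CAS T2 → mem=6 r[T2]=5 [RETRY]
Log disagrees first at step 11.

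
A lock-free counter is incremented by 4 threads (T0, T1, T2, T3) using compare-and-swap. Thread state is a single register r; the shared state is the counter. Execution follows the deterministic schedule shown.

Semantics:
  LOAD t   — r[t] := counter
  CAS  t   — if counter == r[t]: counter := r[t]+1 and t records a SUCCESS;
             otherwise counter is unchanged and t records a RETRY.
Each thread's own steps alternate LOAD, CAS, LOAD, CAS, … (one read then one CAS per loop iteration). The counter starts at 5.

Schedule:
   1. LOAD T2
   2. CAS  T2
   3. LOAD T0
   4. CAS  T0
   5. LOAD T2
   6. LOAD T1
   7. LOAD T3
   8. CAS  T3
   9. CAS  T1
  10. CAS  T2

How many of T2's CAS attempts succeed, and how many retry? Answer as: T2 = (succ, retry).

T2 = (1, 1)

T2 LOAD — after: cnt=5, r=5 — load
T2 CAS — after: cnt=6, r=5 — ok
T0 LOAD — after: cnt=6, r=6 — load
T0 CAS — after: cnt=7, r=6 — ok
T2 LOAD — after: cnt=7, r=7 — load
T1 LOAD — after: cnt=7, r=7 — load
T3 LOAD — after: cnt=7, r=7 — load
T3 CAS — after: cnt=8, r=7 — ok
T1 CAS — after: cnt=8, r=7 — retry
T2 CAS — after: cnt=8, r=7 — retry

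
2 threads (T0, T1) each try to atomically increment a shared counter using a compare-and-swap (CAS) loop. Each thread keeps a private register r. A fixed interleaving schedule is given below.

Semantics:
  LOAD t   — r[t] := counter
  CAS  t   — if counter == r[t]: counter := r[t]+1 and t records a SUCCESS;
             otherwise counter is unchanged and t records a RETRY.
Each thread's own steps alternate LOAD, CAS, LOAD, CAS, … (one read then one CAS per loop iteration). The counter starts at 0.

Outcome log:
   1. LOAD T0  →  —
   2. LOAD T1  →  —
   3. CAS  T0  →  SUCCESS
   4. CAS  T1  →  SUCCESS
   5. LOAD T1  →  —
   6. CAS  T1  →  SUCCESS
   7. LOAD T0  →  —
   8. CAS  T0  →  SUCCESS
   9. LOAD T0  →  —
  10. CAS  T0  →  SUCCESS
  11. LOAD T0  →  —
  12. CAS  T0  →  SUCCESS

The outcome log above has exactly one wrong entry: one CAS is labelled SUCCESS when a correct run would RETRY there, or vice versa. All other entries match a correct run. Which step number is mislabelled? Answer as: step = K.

Reference trace:
   1) LOAD T0:  M=0  r_T0=0
   2) LOAD T1:  M=0  r_T1=0
   3) CAS  T0:  M=1  r_T0=0 ✓
   4) CAS  T1:  M=1  r_T1=0 ✗
   5) LOAD T1:  M=1  r_T1=1
   6) CAS  T1:  M=2  r_T1=1 ✓
   7) LOAD T0:  M=2  r_T0=2
   8) CAS  T0:  M=3  r_T0=2 ✓
   9) LOAD T0:  M=3  r_T0=3
  10) CAS  T0:  M=4  r_T0=3 ✓
  11) LOAD T0:  M=4  r_T0=4
  12) CAS  T0:  M=5  r_T0=4 ✓
Log disagrees first at step 4.

step = 4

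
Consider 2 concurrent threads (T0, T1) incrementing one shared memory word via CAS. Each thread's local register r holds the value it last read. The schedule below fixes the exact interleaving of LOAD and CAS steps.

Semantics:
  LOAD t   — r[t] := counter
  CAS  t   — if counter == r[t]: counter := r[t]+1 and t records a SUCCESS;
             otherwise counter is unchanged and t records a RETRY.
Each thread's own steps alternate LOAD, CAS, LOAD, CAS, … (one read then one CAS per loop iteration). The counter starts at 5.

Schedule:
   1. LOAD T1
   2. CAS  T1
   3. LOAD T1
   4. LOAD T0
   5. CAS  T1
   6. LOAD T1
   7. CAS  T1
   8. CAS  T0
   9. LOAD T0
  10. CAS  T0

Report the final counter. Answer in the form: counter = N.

counter = 9

[1] T1.load  rd  (counter 5, T1.r 5)
[2] T1.cas  hit  (counter 6, T1.r 5)
[3] T1.load  rd  (counter 6, T1.r 6)
[4] T0.load  rd  (counter 6, T0.r 6)
[5] T1.cas  hit  (counter 7, T1.r 6)
[6] T1.load  rd  (counter 7, T1.r 7)
[7] T1.cas  hit  (counter 8, T1.r 7)
[8] T0.cas  miss  (counter 8, T0.r 6)
[9] T0.load  rd  (counter 8, T0.r 8)
[10] T0.cas  hit  (counter 9, T0.r 8)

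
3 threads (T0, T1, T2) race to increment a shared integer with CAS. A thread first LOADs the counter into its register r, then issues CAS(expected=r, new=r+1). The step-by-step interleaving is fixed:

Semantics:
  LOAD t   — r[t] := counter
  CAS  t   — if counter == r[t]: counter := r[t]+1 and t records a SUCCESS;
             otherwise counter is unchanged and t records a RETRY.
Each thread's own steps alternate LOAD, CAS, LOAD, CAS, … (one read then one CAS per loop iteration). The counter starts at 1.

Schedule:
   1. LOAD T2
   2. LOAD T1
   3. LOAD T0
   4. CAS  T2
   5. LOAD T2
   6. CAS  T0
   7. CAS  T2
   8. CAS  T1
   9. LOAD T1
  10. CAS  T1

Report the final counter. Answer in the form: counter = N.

[1] T2.load  rd  (counter 1, T2.r 1)
[2] T1.load  rd  (counter 1, T1.r 1)
[3] T0.load  rd  (counter 1, T0.r 1)
[4] T2.cas  hit  (counter 2, T2.r 1)
[5] T2.load  rd  (counter 2, T2.r 2)
[6] T0.cas  miss  (counter 2, T0.r 1)
[7] T2.cas  hit  (counter 3, T2.r 2)
[8] T1.cas  miss  (counter 3, T1.r 1)
[9] T1.load  rd  (counter 3, T1.r 3)
[10] T1.cas  hit  (counter 4, T1.r 3)

counter = 4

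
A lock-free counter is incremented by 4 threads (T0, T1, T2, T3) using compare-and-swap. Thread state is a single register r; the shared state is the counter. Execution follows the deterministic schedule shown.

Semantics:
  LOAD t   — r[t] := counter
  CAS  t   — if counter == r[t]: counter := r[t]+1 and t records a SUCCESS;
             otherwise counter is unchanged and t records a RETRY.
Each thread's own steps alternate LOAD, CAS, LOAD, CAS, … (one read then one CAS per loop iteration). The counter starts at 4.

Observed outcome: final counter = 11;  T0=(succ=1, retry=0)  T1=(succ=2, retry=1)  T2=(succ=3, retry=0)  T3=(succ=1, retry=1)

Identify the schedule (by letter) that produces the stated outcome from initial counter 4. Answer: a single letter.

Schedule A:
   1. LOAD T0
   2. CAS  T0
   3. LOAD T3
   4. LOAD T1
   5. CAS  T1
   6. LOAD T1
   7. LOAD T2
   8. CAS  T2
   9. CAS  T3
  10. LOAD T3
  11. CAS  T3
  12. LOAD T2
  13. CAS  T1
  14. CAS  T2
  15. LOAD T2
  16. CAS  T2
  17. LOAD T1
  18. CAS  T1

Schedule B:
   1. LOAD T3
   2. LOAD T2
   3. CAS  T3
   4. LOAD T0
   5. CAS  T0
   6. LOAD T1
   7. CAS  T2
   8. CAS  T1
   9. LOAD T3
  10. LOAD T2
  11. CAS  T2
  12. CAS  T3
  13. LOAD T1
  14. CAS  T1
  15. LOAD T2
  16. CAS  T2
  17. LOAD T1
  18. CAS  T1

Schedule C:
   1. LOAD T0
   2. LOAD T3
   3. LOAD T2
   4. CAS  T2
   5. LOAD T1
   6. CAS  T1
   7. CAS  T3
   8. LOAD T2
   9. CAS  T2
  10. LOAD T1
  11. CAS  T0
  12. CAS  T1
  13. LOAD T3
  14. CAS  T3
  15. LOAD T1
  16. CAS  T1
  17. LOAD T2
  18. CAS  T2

A

Simulating candidate A:
#1 T0 reads 4
#2 T0 CAS(4→5) writes; counter now 5
#3 T3 reads 5
#4 T1 reads 5
#5 T1 CAS(5→6) writes; counter now 6
#6 T1 reads 6
#7 T2 reads 6
#8 T2 CAS(6→7) writes; counter now 7
#9 T3 CAS(5→6) fails; counter now 7
#10 T3 reads 7
#11 T3 CAS(7→8) writes; counter now 8
#12 T2 reads 8
#13 T1 CAS(6→7) fails; counter now 8
#14 T2 CAS(8→9) writes; counter now 9
#15 T2 reads 9
#16 T2 CAS(9→10) writes; counter now 10
#17 T1 reads 10
#18 T1 CAS(10→11) writes; counter now 11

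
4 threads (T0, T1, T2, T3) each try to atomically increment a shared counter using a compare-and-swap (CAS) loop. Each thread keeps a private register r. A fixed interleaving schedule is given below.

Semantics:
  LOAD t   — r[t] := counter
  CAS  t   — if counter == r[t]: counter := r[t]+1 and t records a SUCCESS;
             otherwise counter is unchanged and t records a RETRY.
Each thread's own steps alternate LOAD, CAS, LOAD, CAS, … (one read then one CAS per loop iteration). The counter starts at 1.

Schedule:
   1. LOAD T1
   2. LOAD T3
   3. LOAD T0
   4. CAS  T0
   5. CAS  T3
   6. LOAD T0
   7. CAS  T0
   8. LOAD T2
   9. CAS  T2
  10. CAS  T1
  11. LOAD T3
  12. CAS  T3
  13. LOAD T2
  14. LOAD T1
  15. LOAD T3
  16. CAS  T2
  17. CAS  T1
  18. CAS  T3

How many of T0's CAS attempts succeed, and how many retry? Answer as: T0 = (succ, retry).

T0 = (2, 0)

[1] T1.load  rd  (counter 1, T1.r 1)
[2] T3.load  rd  (counter 1, T3.r 1)
[3] T0.load  rd  (counter 1, T0.r 1)
[4] T0.cas  hit  (counter 2, T0.r 1)
[5] T3.cas  miss  (counter 2, T3.r 1)
[6] T0.load  rd  (counter 2, T0.r 2)
[7] T0.cas  hit  (counter 3, T0.r 2)
[8] T2.load  rd  (counter 3, T2.r 3)
[9] T2.cas  hit  (counter 4, T2.r 3)
[10] T1.cas  miss  (counter 4, T1.r 1)
[11] T3.load  rd  (counter 4, T3.r 4)
[12] T3.cas  hit  (counter 5, T3.r 4)
[13] T2.load  rd  (counter 5, T2.r 5)
[14] T1.load  rd  (counter 5, T1.r 5)
[15] T3.load  rd  (counter 5, T3.r 5)
[16] T2.cas  hit  (counter 6, T2.r 5)
[17] T1.cas  miss  (counter 6, T1.r 5)
[18] T3.cas  miss  (counter 6, T3.r 5)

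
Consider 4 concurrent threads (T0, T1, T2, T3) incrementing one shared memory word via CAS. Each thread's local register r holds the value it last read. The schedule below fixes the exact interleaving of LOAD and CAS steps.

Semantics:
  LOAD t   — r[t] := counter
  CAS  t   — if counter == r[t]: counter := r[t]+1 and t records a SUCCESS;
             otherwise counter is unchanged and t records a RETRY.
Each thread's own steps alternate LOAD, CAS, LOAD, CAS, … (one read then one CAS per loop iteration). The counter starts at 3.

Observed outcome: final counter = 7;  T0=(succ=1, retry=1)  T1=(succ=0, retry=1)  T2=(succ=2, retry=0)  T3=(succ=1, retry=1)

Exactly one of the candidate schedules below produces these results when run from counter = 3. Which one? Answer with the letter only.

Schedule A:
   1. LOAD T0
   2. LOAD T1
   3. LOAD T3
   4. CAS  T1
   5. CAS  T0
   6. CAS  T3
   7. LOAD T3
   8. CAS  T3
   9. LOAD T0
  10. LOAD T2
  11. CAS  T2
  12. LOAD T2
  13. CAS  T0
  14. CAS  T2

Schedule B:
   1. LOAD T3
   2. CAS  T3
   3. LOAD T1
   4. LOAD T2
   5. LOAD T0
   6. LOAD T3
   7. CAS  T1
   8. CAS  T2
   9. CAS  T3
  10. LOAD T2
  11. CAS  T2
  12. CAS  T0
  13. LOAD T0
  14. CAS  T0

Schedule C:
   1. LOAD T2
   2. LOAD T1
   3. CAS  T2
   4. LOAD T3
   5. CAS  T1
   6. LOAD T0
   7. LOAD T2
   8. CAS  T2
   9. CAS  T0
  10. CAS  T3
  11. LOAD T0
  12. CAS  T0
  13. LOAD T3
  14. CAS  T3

C

Simulating candidate C:
#1 T2 reads 3
#2 T1 reads 3
#3 T2 CAS(3→4) writes; counter now 4
#4 T3 reads 4
#5 T1 CAS(3→4) fails; counter now 4
#6 T0 reads 4
#7 T2 reads 4
#8 T2 CAS(4→5) writes; counter now 5
#9 T0 CAS(4→5) fails; counter now 5
#10 T3 CAS(4→5) fails; counter now 5
#11 T0 reads 5
#12 T0 CAS(5→6) writes; counter now 6
#13 T3 reads 6
#14 T3 CAS(6→7) writes; counter now 7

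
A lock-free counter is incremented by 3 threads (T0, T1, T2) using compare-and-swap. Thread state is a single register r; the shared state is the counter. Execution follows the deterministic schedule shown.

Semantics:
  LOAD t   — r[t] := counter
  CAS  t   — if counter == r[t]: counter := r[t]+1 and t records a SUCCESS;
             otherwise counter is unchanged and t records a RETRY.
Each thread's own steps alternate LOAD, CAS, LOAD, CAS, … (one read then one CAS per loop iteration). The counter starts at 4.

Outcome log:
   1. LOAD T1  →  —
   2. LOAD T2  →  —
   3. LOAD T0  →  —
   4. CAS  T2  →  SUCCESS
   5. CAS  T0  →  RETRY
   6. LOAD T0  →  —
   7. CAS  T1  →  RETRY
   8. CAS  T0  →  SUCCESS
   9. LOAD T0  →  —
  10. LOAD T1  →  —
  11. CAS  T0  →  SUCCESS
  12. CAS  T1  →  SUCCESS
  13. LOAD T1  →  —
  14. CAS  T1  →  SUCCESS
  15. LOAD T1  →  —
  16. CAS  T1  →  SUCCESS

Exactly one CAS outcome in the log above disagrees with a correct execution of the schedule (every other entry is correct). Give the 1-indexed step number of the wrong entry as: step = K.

Re-executing:
   1) LOAD T1:  M=4  r_T1=4
   2) LOAD T2:  M=4  r_T2=4
   3) LOAD T0:  M=4  r_T0=4
   4) CAS  T2:  M=5  r_T2=4 ✓
   5) CAS  T0:  M=5  r_T0=4 ✗
   6) LOAD T0:  M=5  r_T0=5
   7) CAS  T1:  M=5  r_T1=4 ✗
   8) CAS  T0:  M=6  r_T0=5 ✓
   9) LOAD T0:  M=6  r_T0=6
  10) LOAD T1:  M=6  r_T1=6
  11) CAS  T0:  M=7  r_T0=6 ✓
  12) CAS  T1:  M=7  r_T1=6 ✗
  13) LOAD T1:  M=7  r_T1=7
  14) CAS  T1:  M=8  r_T1=7 ✓
  15) LOAD T1:  M=8  r_T1=8
  16) CAS  T1:  M=9  r_T1=8 ✓
Flip is step 12.

step = 12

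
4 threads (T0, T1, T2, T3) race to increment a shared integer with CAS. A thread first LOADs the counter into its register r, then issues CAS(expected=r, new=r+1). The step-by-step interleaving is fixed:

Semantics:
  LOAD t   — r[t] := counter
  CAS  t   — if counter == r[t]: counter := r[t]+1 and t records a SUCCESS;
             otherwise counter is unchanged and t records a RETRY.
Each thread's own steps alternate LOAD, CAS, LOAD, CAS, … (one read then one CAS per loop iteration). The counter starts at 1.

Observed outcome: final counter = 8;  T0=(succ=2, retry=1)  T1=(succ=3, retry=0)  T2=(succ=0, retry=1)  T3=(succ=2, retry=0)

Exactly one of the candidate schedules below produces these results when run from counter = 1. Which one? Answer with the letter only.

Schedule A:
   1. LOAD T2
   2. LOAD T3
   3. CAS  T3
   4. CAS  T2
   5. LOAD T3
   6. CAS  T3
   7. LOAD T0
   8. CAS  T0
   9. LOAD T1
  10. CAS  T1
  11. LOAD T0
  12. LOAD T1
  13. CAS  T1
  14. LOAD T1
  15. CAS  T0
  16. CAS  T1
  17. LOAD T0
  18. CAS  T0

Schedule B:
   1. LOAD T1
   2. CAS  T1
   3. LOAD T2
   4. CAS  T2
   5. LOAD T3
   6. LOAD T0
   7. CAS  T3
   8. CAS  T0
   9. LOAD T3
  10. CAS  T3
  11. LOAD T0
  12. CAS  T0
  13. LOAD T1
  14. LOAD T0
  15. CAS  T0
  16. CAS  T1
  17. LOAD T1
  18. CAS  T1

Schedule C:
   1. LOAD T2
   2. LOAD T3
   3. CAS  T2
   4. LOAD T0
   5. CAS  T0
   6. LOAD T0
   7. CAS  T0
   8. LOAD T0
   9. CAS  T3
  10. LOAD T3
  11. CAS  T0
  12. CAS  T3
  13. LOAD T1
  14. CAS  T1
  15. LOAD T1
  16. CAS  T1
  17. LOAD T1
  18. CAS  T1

Simulating candidate A:
1. LOAD T2 → mem=1 r[T2]=1 [LOAD]
2. LOAD T3 → mem=1 r[T3]=1 [LOAD]
3. CAS T3 → mem=2 r[T3]=1 [OK]
4. CAS T2 → mem=2 r[T2]=1 [RETRY]
5. LOAD T3 → mem=2 r[T3]=2 [LOAD]
6. CAS T3 → mem=3 r[T3]=2 [OK]
7. LOAD T0 → mem=3 r[T0]=3 [LOAD]
8. CAS T0 → mem=4 r[T0]=3 [OK]
9. LOAD T1 → mem=4 r[T1]=4 [LOAD]
10. CAS T1 → mem=5 r[T1]=4 [OK]
11. LOAD T0 → mem=5 r[T0]=5 [LOAD]
12. LOAD T1 → mem=5 r[T1]=5 [LOAD]
13. CAS T1 → mem=6 r[T1]=5 [OK]
14. LOAD T1 → mem=6 r[T1]=6 [LOAD]
15. CAS T0 → mem=6 r[T0]=5 [RETRY]
16. CAS T1 → mem=7 r[T1]=6 [OK]
17. LOAD T0 → mem=7 r[T0]=7 [LOAD]
18. CAS T0 → mem=8 r[T0]=7 [OK]

A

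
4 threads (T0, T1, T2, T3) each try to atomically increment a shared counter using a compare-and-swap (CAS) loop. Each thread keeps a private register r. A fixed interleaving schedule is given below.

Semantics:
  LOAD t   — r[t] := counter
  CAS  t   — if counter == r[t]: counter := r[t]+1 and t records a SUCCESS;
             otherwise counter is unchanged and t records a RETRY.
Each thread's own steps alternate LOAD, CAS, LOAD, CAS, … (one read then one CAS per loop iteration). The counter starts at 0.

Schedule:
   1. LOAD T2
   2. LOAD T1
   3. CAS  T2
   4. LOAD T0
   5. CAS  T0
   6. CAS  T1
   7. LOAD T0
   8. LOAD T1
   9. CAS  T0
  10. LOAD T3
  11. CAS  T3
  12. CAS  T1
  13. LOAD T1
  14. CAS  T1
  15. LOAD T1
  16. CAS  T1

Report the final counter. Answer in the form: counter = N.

#1 T2 reads 0
#2 T1 reads 0
#3 T2 CAS(0→1) writes; counter now 1
#4 T0 reads 1
#5 T0 CAS(1→2) writes; counter now 2
#6 T1 CAS(0→1) fails; counter now 2
#7 T0 reads 2
#8 T1 reads 2
#9 T0 CAS(2→3) writes; counter now 3
#10 T3 reads 3
#11 T3 CAS(3→4) writes; counter now 4
#12 T1 CAS(2→3) fails; counter now 4
#13 T1 reads 4
#14 T1 CAS(4→5) writes; counter now 5
#15 T1 reads 5
#16 T1 CAS(5→6) writes; counter now 6

counter = 6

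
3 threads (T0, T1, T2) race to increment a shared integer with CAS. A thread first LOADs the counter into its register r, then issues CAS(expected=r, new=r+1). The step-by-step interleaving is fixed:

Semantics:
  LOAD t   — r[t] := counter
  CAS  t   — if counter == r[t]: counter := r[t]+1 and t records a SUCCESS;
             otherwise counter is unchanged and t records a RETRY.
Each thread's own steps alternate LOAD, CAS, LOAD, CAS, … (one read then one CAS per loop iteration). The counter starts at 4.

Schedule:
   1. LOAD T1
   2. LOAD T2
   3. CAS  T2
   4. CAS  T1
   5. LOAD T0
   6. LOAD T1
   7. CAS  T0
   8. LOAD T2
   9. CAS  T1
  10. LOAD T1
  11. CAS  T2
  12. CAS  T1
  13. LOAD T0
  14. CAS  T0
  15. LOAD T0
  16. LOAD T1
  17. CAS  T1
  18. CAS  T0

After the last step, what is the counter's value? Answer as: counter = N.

   1) LOAD T1:  M=4  r_T1=4
   2) LOAD T2:  M=4  r_T2=4
   3) CAS  T2:  M=5  r_T2=4 ✓
   4) CAS  T1:  M=5  r_T1=4 ✗
   5) LOAD T0:  M=5  r_T0=5
   6) LOAD T1:  M=5  r_T1=5
   7) CAS  T0:  M=6  r_T0=5 ✓
   8) LOAD T2:  M=6  r_T2=6
   9) CAS  T1:  M=6  r_T1=5 ✗
  10) LOAD T1:  M=6  r_T1=6
  11) CAS  T2:  M=7  r_T2=6 ✓
  12) CAS  T1:  M=7  r_T1=6 ✗
  13) LOAD T0:  M=7  r_T0=7
  14) CAS  T0:  M=8  r_T0=7 ✓
  15) LOAD T0:  M=8  r_T0=8
  16) LOAD T1:  M=8  r_T1=8
  17) CAS  T1:  M=9  r_T1=8 ✓
  18) CAS  T0:  M=9  r_T0=8 ✗

counter = 9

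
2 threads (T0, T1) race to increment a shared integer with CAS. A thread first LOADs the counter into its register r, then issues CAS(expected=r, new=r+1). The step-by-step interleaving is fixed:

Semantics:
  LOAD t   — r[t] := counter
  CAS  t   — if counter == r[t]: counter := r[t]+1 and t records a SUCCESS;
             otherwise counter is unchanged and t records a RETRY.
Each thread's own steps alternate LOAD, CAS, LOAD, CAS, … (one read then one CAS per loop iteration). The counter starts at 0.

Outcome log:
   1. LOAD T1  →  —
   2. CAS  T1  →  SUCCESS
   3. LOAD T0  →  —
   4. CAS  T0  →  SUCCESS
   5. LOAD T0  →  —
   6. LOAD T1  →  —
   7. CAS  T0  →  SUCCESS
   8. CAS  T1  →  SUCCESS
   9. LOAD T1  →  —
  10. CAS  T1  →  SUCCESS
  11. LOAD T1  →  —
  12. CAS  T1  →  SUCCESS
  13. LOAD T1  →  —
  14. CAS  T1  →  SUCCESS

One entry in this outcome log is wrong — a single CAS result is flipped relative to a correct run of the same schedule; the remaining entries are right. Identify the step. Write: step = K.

step = 8

Correct run:
T1 LOAD — after: cnt=0, r=0 — load
T1 CAS — after: cnt=1, r=0 — ok
T0 LOAD — after: cnt=1, r=1 — load
T0 CAS — after: cnt=2, r=1 — ok
T0 LOAD — after: cnt=2, r=2 — load
T1 LOAD — after: cnt=2, r=2 — load
T0 CAS — after: cnt=3, r=2 — ok
T1 CAS — after: cnt=3, r=2 — retry
T1 LOAD — after: cnt=3, r=3 — load
T1 CAS — after: cnt=4, r=3 — ok
T1 LOAD — after: cnt=4, r=4 — load
T1 CAS — after: cnt=5, r=4 — ok
T1 LOAD — after: cnt=5, r=5 — load
T1 CAS — after: cnt=6, r=5 — ok
Mismatch at 8.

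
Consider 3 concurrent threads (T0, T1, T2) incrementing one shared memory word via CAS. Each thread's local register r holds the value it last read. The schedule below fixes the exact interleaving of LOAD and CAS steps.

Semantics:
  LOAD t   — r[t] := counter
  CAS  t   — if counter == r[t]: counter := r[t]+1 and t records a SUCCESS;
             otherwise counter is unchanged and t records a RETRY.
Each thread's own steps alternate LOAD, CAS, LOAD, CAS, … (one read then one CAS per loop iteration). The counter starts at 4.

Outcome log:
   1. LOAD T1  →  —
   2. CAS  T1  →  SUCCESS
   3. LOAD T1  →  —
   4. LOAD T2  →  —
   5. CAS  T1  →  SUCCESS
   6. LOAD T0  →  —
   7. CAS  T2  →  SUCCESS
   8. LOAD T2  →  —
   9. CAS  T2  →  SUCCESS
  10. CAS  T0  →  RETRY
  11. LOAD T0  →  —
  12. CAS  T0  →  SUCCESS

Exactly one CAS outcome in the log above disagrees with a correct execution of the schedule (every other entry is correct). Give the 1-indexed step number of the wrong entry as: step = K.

step = 7

Reference trace:
#1 T1 reads 4
#2 T1 CAS(4→5) writes; counter now 5
#3 T1 reads 5
#4 T2 reads 5
#5 T1 CAS(5→6) writes; counter now 6
#6 T0 reads 6
#7 T2 CAS(5→6) fails; counter now 6
#8 T2 reads 6
#9 T2 CAS(6→7) writes; counter now 7
#10 T0 CAS(6→7) fails; counter now 7
#11 T0 reads 7
#12 T0 CAS(7→8) writes; counter now 8
Log disagrees first at step 7.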